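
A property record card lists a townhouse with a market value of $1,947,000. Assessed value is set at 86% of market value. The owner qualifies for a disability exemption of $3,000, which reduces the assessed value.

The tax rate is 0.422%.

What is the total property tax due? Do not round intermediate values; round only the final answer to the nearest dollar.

Assessed value = $1,947,000 × 0.86 = $1,674,420
Taxable value = $1,674,420 − $3,000 = $1,671,420
Tax = $1,671,420 × 0.00422 = $7,053.3924

$7,053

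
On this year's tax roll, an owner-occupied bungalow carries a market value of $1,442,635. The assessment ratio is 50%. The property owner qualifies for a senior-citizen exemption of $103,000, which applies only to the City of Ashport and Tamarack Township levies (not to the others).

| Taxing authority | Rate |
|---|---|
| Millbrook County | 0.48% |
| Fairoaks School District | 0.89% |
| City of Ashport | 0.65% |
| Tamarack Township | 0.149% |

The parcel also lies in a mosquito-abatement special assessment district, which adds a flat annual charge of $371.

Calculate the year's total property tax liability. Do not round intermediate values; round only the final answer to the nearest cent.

$15,193.41

Assessed value = $1,442,635 × 0.5 = $721,317.5
Millbrook County: $721,317.5 × 0.0048 = $3,462.324
Fairoaks School District: $721,317.5 × 0.0089 = $6,419.72575
City of Ashport: ($721,317.5 − $103,000) × 0.0065 = $618,317.5 × 0.0065 = $4,019.06375
Tamarack Township: ($721,317.5 − $103,000) × 0.00149 = $618,317.5 × 0.00149 = $921.293075
Levies subtotal = $14,822.406575
Total = $14,822.406575 + $371 = $15,193.406575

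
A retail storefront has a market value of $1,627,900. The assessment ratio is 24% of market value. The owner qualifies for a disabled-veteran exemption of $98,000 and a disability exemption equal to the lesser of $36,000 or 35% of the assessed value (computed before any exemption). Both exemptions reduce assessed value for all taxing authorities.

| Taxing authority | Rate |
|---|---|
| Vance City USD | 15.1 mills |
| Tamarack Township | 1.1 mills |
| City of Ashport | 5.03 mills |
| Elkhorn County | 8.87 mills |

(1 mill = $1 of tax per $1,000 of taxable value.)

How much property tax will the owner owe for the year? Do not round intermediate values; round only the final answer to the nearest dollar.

Assessed value = $1,627,900 × 0.24 = $390,696
Disability exemption = min($36,000, 35% × $390,696) = min($36,000, $136,743.6) = $36,000 (dollar cap binds)
Taxable value = $390,696 − $98,000 − $36,000 = $256,696
Vance City USD: $256,696 × 0.0151 = $3,876.1096
Tamarack Township: $256,696 × 0.0011 = $282.3656
City of Ashport: $256,696 × 0.00503 = $1,291.18088
Elkhorn County: $256,696 × 0.00887 = $2,276.89352
Total = $7,726.5496

$7,727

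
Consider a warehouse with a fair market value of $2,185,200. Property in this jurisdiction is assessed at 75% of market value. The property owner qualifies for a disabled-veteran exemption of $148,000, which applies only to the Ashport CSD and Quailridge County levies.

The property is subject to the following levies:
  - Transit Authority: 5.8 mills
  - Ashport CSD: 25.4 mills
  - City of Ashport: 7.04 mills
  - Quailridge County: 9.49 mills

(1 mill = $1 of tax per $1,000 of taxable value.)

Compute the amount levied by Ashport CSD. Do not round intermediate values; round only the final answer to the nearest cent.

$37,868.86

Assessed value = $2,185,200 × 0.75 = $1,638,900
Ashport CSD taxable value = $1,638,900 − $148,000 = $1,490,900
Ashport CSD levy = $1,490,900 × 0.0254 = $37,868.86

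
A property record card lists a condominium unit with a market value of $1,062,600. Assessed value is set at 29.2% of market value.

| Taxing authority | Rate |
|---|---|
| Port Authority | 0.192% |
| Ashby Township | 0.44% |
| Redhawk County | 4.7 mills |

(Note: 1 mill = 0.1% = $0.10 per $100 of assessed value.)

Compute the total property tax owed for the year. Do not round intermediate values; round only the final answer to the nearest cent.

Assessed value = $1,062,600 × 0.292 = $310,279.2
Port Authority: $310,279.2 × 0.00192 = $595.736064
Ashby Township: $310,279.2 × 0.0044 = $1,365.22848
Redhawk County: $310,279.2 × 0.0047 = $1,458.31224
Total = $3,419.276784

$3,419.28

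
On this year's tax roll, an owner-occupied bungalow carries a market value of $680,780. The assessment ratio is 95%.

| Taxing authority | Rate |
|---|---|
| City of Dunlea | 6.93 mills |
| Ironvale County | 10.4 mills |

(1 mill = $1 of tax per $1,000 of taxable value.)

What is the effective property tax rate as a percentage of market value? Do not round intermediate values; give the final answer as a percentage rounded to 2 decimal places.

Assessed value = $680,780 × 0.95 = $646,741
City of Dunlea: $646,741 × 0.00693 = $4,481.91513
Ironvale County: $646,741 × 0.0104 = $6,726.1064
Total tax = $11,208.02153
Effective rate = $11,208.02153 ÷ $680,780 = 1.65% of market value

1.65%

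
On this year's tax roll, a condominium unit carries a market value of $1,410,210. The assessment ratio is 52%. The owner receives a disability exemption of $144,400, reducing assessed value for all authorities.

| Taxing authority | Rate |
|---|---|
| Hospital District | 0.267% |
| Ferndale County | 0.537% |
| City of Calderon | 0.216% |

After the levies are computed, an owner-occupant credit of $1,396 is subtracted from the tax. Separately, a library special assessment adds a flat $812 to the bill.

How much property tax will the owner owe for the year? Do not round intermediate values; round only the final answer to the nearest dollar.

$5,423

Assessed value = $1,410,210 × 0.52 = $733,309.2
Taxable value = $733,309.2 − $144,400 = $588,909.2
Hospital District: $588,909.2 × 0.00267 = $1,572.387564
Ferndale County: $588,909.2 × 0.00537 = $3,162.442404
City of Calderon: $588,909.2 × 0.00216 = $1,272.043872
Levies subtotal = $6,006.87384
After credit = $6,006.87384 − $1,396 = $4,610.87384
Total = $4,610.87384 + $812 = $5,422.87384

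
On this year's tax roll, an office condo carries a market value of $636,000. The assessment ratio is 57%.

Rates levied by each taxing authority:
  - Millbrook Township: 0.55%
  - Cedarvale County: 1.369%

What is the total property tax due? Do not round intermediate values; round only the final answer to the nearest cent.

$6,956.76

Assessed value = $636,000 × 0.57 = $362,520
Millbrook Township: $362,520 × 0.0055 = $1,993.86
Cedarvale County: $362,520 × 0.01369 = $4,962.8988
Total = $1,993.86 + $4,962.8988 = $6,956.7588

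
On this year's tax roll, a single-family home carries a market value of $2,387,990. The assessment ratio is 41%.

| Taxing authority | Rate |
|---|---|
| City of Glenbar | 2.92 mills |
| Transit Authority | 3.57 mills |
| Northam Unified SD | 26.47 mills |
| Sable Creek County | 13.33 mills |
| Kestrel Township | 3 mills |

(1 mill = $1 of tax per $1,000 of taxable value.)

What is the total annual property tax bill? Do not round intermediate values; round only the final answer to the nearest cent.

$48,258.65

Assessed value = $2,387,990 × 0.41 = $979,075.9
City of Glenbar: $979,075.9 × 0.00292 = $2,858.901628
Transit Authority: $979,075.9 × 0.00357 = $3,495.300963
Northam Unified SD: $979,075.9 × 0.02647 = $25,916.139073
Sable Creek County: $979,075.9 × 0.01333 = $13,051.081747
Kestrel Township: $979,075.9 × 0.003 = $2,937.2277
Total = $2,858.901628 + $3,495.300963 + $25,916.139073 + $13,051.081747 + $2,937.2277 = $48,258.651111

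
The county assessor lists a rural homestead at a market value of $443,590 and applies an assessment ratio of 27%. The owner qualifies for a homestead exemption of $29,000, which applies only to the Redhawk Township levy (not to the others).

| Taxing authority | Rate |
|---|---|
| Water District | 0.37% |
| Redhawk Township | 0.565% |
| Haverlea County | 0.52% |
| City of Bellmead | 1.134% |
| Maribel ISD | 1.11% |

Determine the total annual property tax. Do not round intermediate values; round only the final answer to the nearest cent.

$4,266.42

Assessed value = $443,590 × 0.27 = $119,769.3
Water District: $119,769.3 × 0.0037 = $443.14641
Redhawk Township: ($119,769.3 − $29,000) × 0.00565 = $90,769.3 × 0.00565 = $512.846545
Haverlea County: $119,769.3 × 0.0052 = $622.80036
City of Bellmead: $119,769.3 × 0.01134 = $1,358.183862
Maribel ISD: $119,769.3 × 0.0111 = $1,329.43923
Total = $4,266.416407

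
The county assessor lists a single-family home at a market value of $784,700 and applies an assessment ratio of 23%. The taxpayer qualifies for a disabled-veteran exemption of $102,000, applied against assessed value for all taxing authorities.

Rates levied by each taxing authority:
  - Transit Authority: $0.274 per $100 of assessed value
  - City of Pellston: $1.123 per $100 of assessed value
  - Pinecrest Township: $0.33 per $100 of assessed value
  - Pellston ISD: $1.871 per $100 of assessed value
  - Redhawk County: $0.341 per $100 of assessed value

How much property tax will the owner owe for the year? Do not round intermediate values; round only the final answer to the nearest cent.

$3,091.37

Assessed value = $784,700 × 0.23 = $180,481
Taxable value = $180,481 − $102,000 = $78,481
Transit Authority: $78,481 × 0.00274 = $215.03794
City of Pellston: $78,481 × 0.01123 = $881.34163
Pinecrest Township: $78,481 × 0.0033 = $258.9873
Pellston ISD: $78,481 × 0.01871 = $1,468.37951
Redhawk County: $78,481 × 0.00341 = $267.62021
Total = $215.03794 + $881.34163 + $258.9873 + $1,468.37951 + $267.62021 = $3,091.36659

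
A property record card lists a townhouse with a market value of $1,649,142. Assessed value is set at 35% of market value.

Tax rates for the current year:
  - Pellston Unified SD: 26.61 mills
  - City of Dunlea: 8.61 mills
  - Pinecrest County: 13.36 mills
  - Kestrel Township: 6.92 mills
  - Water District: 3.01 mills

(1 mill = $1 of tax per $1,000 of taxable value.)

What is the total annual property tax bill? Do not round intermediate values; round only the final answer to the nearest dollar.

$33,772

Assessed value = $1,649,142 × 0.35 = $577,199.7
Pellston Unified SD: $577,199.7 × 0.02661 = $15,359.284017
City of Dunlea: $577,199.7 × 0.00861 = $4,969.689417
Pinecrest County: $577,199.7 × 0.01336 = $7,711.387992
Kestrel Township: $577,199.7 × 0.00692 = $3,994.221924
Water District: $577,199.7 × 0.00301 = $1,737.371097
Total = $15,359.284017 + $4,969.689417 + $7,711.387992 + $3,994.221924 + $1,737.371097 = $33,771.954447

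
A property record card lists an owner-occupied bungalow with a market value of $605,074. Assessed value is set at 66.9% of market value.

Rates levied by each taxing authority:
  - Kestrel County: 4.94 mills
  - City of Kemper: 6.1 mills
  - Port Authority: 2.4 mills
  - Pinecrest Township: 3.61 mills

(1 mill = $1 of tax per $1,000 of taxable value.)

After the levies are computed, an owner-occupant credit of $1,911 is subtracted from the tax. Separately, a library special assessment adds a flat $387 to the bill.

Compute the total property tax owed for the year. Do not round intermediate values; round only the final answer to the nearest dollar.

Assessed value = $605,074 × 0.669 = $404,794.506
Kestrel County: $404,794.506 × 0.00494 = $1,999.68485964
City of Kemper: $404,794.506 × 0.0061 = $2,469.2464866
Port Authority: $404,794.506 × 0.0024 = $971.5068144
Pinecrest Township: $404,794.506 × 0.00361 = $1,461.30816666
Levies subtotal = $6,901.7463273
After credit = $6,901.7463273 − $1,911 = $4,990.7463273
Total = $4,990.7463273 + $387 = $5,377.7463273

$5,378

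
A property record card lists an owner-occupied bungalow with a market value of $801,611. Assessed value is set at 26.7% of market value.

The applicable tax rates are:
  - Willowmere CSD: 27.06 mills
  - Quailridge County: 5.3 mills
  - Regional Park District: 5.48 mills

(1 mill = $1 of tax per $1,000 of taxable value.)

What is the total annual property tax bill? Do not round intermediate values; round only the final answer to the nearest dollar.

Assessed value = $801,611 × 0.267 = $214,030.137
Willowmere CSD: $214,030.137 × 0.02706 = $5,791.65550722
Quailridge County: $214,030.137 × 0.0053 = $1,134.3597261
Regional Park District: $214,030.137 × 0.00548 = $1,172.88515076
Total = $5,791.65550722 + $1,134.3597261 + $1,172.88515076 = $8,098.90038408

$8,099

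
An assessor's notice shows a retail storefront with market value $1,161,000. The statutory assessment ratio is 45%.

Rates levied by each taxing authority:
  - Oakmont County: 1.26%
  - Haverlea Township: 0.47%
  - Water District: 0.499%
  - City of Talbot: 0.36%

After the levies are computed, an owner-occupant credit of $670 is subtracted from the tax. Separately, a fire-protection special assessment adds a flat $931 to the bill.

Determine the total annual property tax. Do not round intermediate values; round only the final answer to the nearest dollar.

$13,787

Assessed value = $1,161,000 × 0.45 = $522,450
Oakmont County: $522,450 × 0.0126 = $6,582.87
Haverlea Township: $522,450 × 0.0047 = $2,455.515
Water District: $522,450 × 0.00499 = $2,607.0255
City of Talbot: $522,450 × 0.0036 = $1,880.82
Levies subtotal = $13,526.2305
After credit = $13,526.2305 − $670 = $12,856.2305
Total = $12,856.2305 + $931 = $13,787.2305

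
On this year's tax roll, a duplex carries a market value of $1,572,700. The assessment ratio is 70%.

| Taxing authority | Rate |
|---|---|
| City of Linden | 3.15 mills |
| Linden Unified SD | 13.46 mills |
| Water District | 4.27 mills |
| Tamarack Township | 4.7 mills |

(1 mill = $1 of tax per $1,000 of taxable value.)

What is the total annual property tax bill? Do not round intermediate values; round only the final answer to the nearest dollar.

Assessed value = $1,572,700 × 0.7 = $1,100,890
City of Linden: $1,100,890 × 0.00315 = $3,467.8035
Linden Unified SD: $1,100,890 × 0.01346 = $14,817.9794
Water District: $1,100,890 × 0.00427 = $4,700.8003
Tamarack Township: $1,100,890 × 0.0047 = $5,174.183
Total = $3,467.8035 + $14,817.9794 + $4,700.8003 + $5,174.183 = $28,160.7662

$28,161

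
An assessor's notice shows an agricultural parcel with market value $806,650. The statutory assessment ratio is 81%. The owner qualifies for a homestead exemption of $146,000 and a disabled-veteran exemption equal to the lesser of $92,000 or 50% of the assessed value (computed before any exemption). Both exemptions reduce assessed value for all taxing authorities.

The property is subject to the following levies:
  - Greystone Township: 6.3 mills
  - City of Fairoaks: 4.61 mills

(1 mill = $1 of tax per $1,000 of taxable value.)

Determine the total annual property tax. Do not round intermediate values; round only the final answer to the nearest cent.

$4,531.87

Assessed value = $806,650 × 0.81 = $653,386.5
Disabled-veteran exemption = min($92,000, 50% × $653,386.5) = min($92,000, $326,693.25) = $92,000 (dollar cap binds)
Taxable value = $653,386.5 − $146,000 − $92,000 = $415,386.5
Greystone Township: $415,386.5 × 0.0063 = $2,616.93495
City of Fairoaks: $415,386.5 × 0.00461 = $1,914.931765
Total = $4,531.866715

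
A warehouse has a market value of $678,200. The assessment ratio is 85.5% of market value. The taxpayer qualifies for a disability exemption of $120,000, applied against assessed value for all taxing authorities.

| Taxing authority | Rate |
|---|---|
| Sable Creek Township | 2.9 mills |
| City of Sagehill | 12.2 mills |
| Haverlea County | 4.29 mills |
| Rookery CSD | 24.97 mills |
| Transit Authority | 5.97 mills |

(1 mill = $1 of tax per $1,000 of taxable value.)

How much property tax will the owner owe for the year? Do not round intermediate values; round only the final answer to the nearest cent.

$23,144.80

Assessed value = $678,200 × 0.855 = $579,861
Taxable value = $579,861 − $120,000 = $459,861
Sable Creek Township: $459,861 × 0.0029 = $1,333.5969
City of Sagehill: $459,861 × 0.0122 = $5,610.3042
Haverlea County: $459,861 × 0.00429 = $1,972.80369
Rookery CSD: $459,861 × 0.02497 = $11,482.72917
Transit Authority: $459,861 × 0.00597 = $2,745.37017
Total = $1,333.5969 + $5,610.3042 + $1,972.80369 + $11,482.72917 + $2,745.37017 = $23,144.80413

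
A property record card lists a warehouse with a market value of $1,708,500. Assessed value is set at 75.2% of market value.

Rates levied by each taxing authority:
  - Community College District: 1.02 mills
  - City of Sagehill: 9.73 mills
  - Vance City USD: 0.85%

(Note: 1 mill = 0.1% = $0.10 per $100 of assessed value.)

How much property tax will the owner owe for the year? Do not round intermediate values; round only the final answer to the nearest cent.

Assessed value = $1,708,500 × 0.752 = $1,284,792
Community College District: $1,284,792 × 0.00102 = $1,310.48784
City of Sagehill: $1,284,792 × 0.00973 = $12,501.02616
Vance City USD: $1,284,792 × 0.0085 = $10,920.732
Total = $24,732.246

$24,732.25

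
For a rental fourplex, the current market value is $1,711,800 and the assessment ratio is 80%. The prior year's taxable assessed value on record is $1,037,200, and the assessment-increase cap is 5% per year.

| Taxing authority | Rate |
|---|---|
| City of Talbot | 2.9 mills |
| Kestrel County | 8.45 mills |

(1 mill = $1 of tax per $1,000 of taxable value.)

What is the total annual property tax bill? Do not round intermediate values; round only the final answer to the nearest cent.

$12,360.83

Uncapped assessed value = $1,711,800 × 0.8 = $1,369,440
Cap limit = $1,037,200 × 1.05 = $1,089,060
Taxable assessed value = min($1,369,440, $1,089,060) = $1,089,060 (cap binds)
City of Talbot: $1,089,060 × 0.0029 = $3,158.274
Kestrel County: $1,089,060 × 0.00845 = $9,202.557
Total = $12,360.831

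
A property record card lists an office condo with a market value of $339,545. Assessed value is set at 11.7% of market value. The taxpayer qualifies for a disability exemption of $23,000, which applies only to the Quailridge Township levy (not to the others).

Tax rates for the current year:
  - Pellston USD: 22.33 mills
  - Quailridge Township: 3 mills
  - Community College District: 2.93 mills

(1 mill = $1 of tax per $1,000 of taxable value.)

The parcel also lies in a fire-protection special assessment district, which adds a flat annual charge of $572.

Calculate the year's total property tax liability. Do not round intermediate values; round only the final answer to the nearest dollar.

$1,626

Assessed value = $339,545 × 0.117 = $39,726.765
Pellston USD: $39,726.765 × 0.02233 = $887.09866245
Quailridge Township: ($39,726.765 − $23,000) × 0.003 = $16,726.765 × 0.003 = $50.180295
Community College District: $39,726.765 × 0.00293 = $116.39942145
Levies subtotal = $1,053.6783789
Total = $1,053.6783789 + $572 = $1,625.6783789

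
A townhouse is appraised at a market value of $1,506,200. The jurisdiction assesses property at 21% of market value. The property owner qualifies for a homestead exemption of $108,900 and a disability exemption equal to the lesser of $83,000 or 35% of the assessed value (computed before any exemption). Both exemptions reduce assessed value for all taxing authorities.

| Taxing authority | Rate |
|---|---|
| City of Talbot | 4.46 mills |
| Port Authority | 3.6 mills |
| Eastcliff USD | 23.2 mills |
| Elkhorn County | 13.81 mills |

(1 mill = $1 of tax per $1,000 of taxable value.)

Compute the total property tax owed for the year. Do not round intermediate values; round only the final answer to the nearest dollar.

$5,607

Assessed value = $1,506,200 × 0.21 = $316,302
Disability exemption = min($83,000, 35% × $316,302) = min($83,000, $110,705.7) = $83,000 (dollar cap binds)
Taxable value = $316,302 − $108,900 − $83,000 = $124,402
City of Talbot: $124,402 × 0.00446 = $554.83292
Port Authority: $124,402 × 0.0036 = $447.8472
Eastcliff USD: $124,402 × 0.0232 = $2,886.1264
Elkhorn County: $124,402 × 0.01381 = $1,717.99162
Total = $5,606.79814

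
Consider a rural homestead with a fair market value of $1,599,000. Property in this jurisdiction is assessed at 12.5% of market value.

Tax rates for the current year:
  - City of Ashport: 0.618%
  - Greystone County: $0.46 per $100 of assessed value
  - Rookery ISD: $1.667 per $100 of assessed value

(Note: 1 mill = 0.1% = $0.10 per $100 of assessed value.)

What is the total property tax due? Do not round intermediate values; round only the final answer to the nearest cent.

Assessed value = $1,599,000 × 0.125 = $199,875
City of Ashport: $199,875 × 0.00618 = $1,235.2275
Greystone County: $199,875 × 0.0046 = $919.425
Rookery ISD: $199,875 × 0.01667 = $3,331.91625
Total = $5,486.56875

$5,486.57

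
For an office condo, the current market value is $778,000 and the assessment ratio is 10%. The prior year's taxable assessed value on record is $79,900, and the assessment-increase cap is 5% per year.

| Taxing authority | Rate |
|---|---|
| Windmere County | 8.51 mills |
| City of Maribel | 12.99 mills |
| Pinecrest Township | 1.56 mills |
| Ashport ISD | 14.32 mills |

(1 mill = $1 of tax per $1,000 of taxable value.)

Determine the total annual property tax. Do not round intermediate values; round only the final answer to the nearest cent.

$2,908.16

Uncapped assessed value = $778,000 × 0.1 = $77,800
Cap limit = $79,900 × 1.05 = $83,895
Taxable assessed value = min($77,800, $83,895) = $77,800 (cap does not bind)
Windmere County: $77,800 × 0.00851 = $662.078
City of Maribel: $77,800 × 0.01299 = $1,010.622
Pinecrest Township: $77,800 × 0.00156 = $121.368
Ashport ISD: $77,800 × 0.01432 = $1,114.096
Total = $2,908.164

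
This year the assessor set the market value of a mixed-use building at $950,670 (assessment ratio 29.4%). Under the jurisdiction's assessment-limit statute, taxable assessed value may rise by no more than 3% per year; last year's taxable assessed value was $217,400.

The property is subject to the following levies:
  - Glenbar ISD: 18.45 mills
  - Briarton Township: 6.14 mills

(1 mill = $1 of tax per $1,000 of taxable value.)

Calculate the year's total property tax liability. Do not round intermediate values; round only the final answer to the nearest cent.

Uncapped assessed value = $950,670 × 0.294 = $279,496.98
Cap limit = $217,400 × 1.03 = $223,922
Taxable assessed value = min($279,496.98, $223,922) = $223,922 (cap binds)
Glenbar ISD: $223,922 × 0.01845 = $4,131.3609
Briarton Township: $223,922 × 0.00614 = $1,374.88108
Total = $5,506.24198

$5,506.24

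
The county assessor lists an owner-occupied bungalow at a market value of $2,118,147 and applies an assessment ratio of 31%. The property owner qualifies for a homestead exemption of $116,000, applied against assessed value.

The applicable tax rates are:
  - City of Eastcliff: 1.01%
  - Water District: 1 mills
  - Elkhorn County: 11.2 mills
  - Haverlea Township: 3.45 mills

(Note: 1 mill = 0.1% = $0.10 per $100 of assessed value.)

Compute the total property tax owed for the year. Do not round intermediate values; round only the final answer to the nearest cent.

$13,921.11

Assessed value = $2,118,147 × 0.31 = $656,625.57
Taxable value = $656,625.57 − $116,000 = $540,625.57
City of Eastcliff: $540,625.57 × 0.0101 = $5,460.318257
Water District: $540,625.57 × 0.001 = $540.62557
Elkhorn County: $540,625.57 × 0.0112 = $6,055.006384
Haverlea Township: $540,625.57 × 0.00345 = $1,865.1582165
Total = $13,921.1084275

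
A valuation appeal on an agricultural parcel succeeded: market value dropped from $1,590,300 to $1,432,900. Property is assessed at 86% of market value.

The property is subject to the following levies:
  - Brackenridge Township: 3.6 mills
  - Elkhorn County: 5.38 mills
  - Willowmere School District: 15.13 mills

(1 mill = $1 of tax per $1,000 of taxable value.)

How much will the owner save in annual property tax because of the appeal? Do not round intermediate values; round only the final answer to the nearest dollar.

Old assessed value = $1,590,300 × 0.86 = $1,367,658
New assessed value = $1,432,900 × 0.86 = $1,232,294
Combined rate = 0.0036 + 0.00538 + 0.01513 = 0.02411
Old tax = $1,367,658 × 0.02411 = $32,974.23438
New tax = $1,232,294 × 0.02411 = $29,710.60834
Reduction = $32,974.23438 − $29,710.60834 = $3,263.62604

$3,264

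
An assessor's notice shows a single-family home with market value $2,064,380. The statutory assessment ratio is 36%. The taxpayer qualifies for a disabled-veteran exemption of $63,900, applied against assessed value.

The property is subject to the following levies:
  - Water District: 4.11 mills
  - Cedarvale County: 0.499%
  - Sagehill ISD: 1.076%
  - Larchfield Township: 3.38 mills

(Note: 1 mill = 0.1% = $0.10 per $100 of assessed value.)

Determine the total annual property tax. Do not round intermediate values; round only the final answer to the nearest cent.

$15,786.39

Assessed value = $2,064,380 × 0.36 = $743,176.8
Taxable value = $743,176.8 − $63,900 = $679,276.8
Water District: $679,276.8 × 0.00411 = $2,791.827648
Cedarvale County: $679,276.8 × 0.00499 = $3,389.591232
Sagehill ISD: $679,276.8 × 0.01076 = $7,309.018368
Larchfield Township: $679,276.8 × 0.00338 = $2,295.955584
Total = $15,786.392832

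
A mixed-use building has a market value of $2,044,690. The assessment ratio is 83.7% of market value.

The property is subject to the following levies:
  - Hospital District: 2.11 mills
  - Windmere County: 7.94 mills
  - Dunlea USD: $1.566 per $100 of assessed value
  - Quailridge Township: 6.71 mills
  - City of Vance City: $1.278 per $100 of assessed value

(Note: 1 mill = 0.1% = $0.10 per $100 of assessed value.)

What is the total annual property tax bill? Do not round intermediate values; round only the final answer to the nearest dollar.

Assessed value = $2,044,690 × 0.837 = $1,711,405.53
Hospital District: $1,711,405.53 × 0.00211 = $3,611.0656683
Windmere County: $1,711,405.53 × 0.00794 = $13,588.5599082
Dunlea USD: $1,711,405.53 × 0.01566 = $26,800.6105998
Quailridge Township: $1,711,405.53 × 0.00671 = $11,483.5311063
City of Vance City: $1,711,405.53 × 0.01278 = $21,871.7626734
Total = $77,355.529956

$77,356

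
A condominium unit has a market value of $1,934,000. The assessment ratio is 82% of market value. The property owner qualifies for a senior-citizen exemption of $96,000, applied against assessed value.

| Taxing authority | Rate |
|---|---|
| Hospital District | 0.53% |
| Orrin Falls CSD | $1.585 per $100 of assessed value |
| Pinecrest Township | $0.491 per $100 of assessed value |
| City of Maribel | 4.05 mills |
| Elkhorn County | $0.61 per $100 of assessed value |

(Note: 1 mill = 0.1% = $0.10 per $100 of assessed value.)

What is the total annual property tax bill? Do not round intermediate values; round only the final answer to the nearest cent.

$53,948.55

Assessed value = $1,934,000 × 0.82 = $1,585,880
Taxable value = $1,585,880 − $96,000 = $1,489,880
Hospital District: $1,489,880 × 0.0053 = $7,896.364
Orrin Falls CSD: $1,489,880 × 0.01585 = $23,614.598
Pinecrest Township: $1,489,880 × 0.00491 = $7,315.3108
City of Maribel: $1,489,880 × 0.00405 = $6,034.014
Elkhorn County: $1,489,880 × 0.0061 = $9,088.268
Total = $53,948.5548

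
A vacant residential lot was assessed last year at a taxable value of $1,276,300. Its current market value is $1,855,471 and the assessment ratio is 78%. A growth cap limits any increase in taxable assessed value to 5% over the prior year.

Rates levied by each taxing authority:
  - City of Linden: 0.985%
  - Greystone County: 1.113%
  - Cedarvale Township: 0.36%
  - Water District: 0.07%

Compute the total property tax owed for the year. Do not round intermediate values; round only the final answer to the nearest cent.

$33,878.11

Uncapped assessed value = $1,855,471 × 0.78 = $1,447,267.38
Cap limit = $1,276,300 × 1.05 = $1,340,115
Taxable assessed value = min($1,447,267.38, $1,340,115) = $1,340,115 (cap binds)
City of Linden: $1,340,115 × 0.00985 = $13,200.13275
Greystone County: $1,340,115 × 0.01113 = $14,915.47995
Cedarvale Township: $1,340,115 × 0.0036 = $4,824.414
Water District: $1,340,115 × 0.0007 = $938.0805
Total = $33,878.1072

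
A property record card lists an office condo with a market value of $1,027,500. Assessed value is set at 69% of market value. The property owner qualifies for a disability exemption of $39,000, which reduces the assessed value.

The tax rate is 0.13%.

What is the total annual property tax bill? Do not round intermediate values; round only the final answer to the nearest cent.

$870.97

Assessed value = $1,027,500 × 0.69 = $708,975
Taxable value = $708,975 − $39,000 = $669,975
Tax = $669,975 × 0.0013 = $870.9675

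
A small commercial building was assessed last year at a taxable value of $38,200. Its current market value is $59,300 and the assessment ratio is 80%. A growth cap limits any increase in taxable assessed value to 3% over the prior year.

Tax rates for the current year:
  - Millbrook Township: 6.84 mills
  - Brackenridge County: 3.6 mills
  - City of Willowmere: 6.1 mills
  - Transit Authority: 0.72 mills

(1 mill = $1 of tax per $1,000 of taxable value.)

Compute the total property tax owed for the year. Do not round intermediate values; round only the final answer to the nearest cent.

$679.11

Uncapped assessed value = $59,300 × 0.8 = $47,440
Cap limit = $38,200 × 1.03 = $39,346
Taxable assessed value = min($47,440, $39,346) = $39,346 (cap binds)
Millbrook Township: $39,346 × 0.00684 = $269.12664
Brackenridge County: $39,346 × 0.0036 = $141.6456
City of Willowmere: $39,346 × 0.0061 = $240.0106
Transit Authority: $39,346 × 0.00072 = $28.32912
Total = $679.11196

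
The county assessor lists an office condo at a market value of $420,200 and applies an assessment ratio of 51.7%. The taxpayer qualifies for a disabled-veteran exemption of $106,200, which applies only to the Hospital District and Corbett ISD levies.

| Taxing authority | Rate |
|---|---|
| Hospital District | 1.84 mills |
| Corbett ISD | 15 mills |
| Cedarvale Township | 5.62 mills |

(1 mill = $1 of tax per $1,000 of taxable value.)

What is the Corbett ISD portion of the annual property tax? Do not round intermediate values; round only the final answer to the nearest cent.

$1,665.65

Assessed value = $420,200 × 0.517 = $217,243.4
Corbett ISD taxable value = $217,243.4 − $106,200 = $111,043.4
Corbett ISD levy = $111,043.4 × 0.015 = $1,665.651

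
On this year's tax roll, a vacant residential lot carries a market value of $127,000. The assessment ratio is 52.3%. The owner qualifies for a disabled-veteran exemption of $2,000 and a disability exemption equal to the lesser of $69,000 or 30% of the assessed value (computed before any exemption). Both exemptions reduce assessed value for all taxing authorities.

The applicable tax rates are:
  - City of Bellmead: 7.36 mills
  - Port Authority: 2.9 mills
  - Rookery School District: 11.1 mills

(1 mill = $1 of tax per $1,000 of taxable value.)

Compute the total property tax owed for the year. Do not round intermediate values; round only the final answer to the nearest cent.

Assessed value = $127,000 × 0.523 = $66,421
Disability exemption = min($69,000, 30% × $66,421) = min($69,000, $19,926.3) = $19,926.3 (percentage binds)
Taxable value = $66,421 − $2,000 − $19,926.3 = $44,494.7
City of Bellmead: $44,494.7 × 0.00736 = $327.480992
Port Authority: $44,494.7 × 0.0029 = $129.03463
Rookery School District: $44,494.7 × 0.0111 = $493.89117
Total = $950.406792

$950.41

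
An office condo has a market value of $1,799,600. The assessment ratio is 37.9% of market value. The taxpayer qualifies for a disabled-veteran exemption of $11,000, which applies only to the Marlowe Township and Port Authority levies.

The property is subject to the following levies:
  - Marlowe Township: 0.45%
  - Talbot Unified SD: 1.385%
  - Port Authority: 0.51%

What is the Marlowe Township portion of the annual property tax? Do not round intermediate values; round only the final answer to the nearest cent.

Assessed value = $1,799,600 × 0.379 = $682,048.4
Marlowe Township taxable value = $682,048.4 − $11,000 = $671,048.4
Marlowe Township levy = $671,048.4 × 0.0045 = $3,019.7178

$3,019.72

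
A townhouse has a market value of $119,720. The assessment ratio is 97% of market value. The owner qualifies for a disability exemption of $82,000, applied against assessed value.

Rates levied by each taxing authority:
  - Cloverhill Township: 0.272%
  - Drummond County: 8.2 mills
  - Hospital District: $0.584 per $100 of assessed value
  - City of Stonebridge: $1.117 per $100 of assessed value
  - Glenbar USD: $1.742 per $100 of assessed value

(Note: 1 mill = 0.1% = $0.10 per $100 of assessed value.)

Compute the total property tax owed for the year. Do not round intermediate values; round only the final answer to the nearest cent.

$1,547.72

Assessed value = $119,720 × 0.97 = $116,128.4
Taxable value = $116,128.4 − $82,000 = $34,128.4
Cloverhill Township: $34,128.4 × 0.00272 = $92.829248
Drummond County: $34,128.4 × 0.0082 = $279.85288
Hospital District: $34,128.4 × 0.00584 = $199.309856
City of Stonebridge: $34,128.4 × 0.01117 = $381.214228
Glenbar USD: $34,128.4 × 0.01742 = $594.516728
Total = $1,547.72294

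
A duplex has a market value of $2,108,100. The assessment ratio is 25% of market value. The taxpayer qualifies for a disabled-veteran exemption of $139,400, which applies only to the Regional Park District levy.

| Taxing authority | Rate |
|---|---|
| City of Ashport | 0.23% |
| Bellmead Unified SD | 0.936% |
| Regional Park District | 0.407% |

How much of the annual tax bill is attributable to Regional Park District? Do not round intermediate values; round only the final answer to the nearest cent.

Assessed value = $2,108,100 × 0.25 = $527,025
Regional Park District taxable value = $527,025 − $139,400 = $387,625
Regional Park District levy = $387,625 × 0.00407 = $1,577.63375

$1,577.63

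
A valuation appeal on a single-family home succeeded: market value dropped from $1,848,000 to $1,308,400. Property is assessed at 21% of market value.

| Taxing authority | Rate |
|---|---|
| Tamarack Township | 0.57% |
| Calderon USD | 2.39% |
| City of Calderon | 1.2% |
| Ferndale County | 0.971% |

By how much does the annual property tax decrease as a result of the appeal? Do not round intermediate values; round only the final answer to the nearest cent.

$5,814.24

Old assessed value = $1,848,000 × 0.21 = $388,080
New assessed value = $1,308,400 × 0.21 = $274,764
Combined rate = 0.0057 + 0.0239 + 0.012 + 0.00971 = 0.05131
Old tax = $388,080 × 0.05131 = $19,912.3848
New tax = $274,764 × 0.05131 = $14,098.14084
Reduction = $19,912.3848 − $14,098.14084 = $5,814.24396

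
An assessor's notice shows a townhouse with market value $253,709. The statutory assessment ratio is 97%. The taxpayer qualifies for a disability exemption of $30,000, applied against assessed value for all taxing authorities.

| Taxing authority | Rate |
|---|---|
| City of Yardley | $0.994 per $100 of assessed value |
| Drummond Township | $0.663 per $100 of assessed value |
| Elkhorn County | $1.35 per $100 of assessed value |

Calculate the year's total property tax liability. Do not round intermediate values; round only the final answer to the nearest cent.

Assessed value = $253,709 × 0.97 = $246,097.73
Taxable value = $246,097.73 − $30,000 = $216,097.73
City of Yardley: $216,097.73 × 0.00994 = $2,148.0114362
Drummond Township: $216,097.73 × 0.00663 = $1,432.7279499
Elkhorn County: $216,097.73 × 0.0135 = $2,917.319355
Total = $2,148.0114362 + $1,432.7279499 + $2,917.319355 = $6,498.0587411

$6,498.06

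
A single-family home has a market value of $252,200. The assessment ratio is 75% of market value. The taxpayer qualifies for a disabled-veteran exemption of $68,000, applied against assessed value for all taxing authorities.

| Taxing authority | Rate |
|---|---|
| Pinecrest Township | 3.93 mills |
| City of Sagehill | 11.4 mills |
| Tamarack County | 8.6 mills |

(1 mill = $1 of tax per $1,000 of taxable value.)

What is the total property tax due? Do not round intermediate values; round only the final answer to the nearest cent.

Assessed value = $252,200 × 0.75 = $189,150
Taxable value = $189,150 − $68,000 = $121,150
Pinecrest Township: $121,150 × 0.00393 = $476.1195
City of Sagehill: $121,150 × 0.0114 = $1,381.11
Tamarack County: $121,150 × 0.0086 = $1,041.89
Total = $476.1195 + $1,381.11 + $1,041.89 = $2,899.1195

$2,899.12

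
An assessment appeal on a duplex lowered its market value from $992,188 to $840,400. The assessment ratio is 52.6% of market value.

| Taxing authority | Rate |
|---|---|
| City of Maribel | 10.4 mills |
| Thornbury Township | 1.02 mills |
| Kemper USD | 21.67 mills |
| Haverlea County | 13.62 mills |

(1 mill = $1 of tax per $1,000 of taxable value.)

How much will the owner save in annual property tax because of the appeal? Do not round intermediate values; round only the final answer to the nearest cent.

Old assessed value = $992,188 × 0.526 = $521,890.888
New assessed value = $840,400 × 0.526 = $442,050.4
Combined rate = 0.0104 + 0.00102 + 0.02167 + 0.01362 = 0.04671
Old tax = $521,890.888 × 0.04671 = $24,377.52337848
New tax = $442,050.4 × 0.04671 = $20,648.174184
Reduction = $24,377.52337848 − $20,648.174184 = $3,729.34919448

$3,729.35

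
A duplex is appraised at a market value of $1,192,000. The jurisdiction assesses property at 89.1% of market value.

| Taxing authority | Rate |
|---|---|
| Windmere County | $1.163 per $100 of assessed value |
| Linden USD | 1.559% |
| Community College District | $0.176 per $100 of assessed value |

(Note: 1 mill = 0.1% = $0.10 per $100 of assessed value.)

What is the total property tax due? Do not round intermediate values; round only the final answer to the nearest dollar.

$30,779

Assessed value = $1,192,000 × 0.891 = $1,062,072
Windmere County: $1,062,072 × 0.01163 = $12,351.89736
Linden USD: $1,062,072 × 0.01559 = $16,557.70248
Community College District: $1,062,072 × 0.00176 = $1,869.24672
Total = $30,778.84656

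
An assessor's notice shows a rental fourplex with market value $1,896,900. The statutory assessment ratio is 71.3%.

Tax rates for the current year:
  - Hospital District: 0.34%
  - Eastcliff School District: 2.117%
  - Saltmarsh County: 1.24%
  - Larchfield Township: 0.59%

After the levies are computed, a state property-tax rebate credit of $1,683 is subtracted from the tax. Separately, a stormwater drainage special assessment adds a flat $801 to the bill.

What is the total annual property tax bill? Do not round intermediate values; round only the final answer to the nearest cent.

$57,099.23

Assessed value = $1,896,900 × 0.713 = $1,352,489.7
Hospital District: $1,352,489.7 × 0.0034 = $4,598.46498
Eastcliff School District: $1,352,489.7 × 0.02117 = $28,632.206949
Saltmarsh County: $1,352,489.7 × 0.0124 = $16,770.87228
Larchfield Township: $1,352,489.7 × 0.0059 = $7,979.68923
Levies subtotal = $57,981.233439
After credit = $57,981.233439 − $1,683 = $56,298.233439
Total = $56,298.233439 + $801 = $57,099.233439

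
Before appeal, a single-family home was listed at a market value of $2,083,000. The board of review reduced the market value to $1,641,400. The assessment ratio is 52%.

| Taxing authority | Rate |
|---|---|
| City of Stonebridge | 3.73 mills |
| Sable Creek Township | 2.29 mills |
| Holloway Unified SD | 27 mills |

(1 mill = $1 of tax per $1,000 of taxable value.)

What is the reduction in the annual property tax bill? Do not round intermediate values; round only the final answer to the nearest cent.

$7,582.45

Old assessed value = $2,083,000 × 0.52 = $1,083,160
New assessed value = $1,641,400 × 0.52 = $853,528
Combined rate = 0.00373 + 0.00229 + 0.027 = 0.03302
Old tax = $1,083,160 × 0.03302 = $35,765.9432
New tax = $853,528 × 0.03302 = $28,183.49456
Reduction = $35,765.9432 − $28,183.49456 = $7,582.44864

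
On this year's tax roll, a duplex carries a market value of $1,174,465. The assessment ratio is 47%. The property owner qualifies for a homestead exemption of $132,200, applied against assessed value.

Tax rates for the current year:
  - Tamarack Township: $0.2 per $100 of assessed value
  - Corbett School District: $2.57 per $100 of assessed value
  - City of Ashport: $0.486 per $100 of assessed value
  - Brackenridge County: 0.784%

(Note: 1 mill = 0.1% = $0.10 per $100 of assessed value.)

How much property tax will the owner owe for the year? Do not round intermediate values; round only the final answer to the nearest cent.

Assessed value = $1,174,465 × 0.47 = $551,998.55
Taxable value = $551,998.55 − $132,200 = $419,798.55
Tamarack Township: $419,798.55 × 0.002 = $839.5971
Corbett School District: $419,798.55 × 0.0257 = $10,788.822735
City of Ashport: $419,798.55 × 0.00486 = $2,040.220953
Brackenridge County: $419,798.55 × 0.00784 = $3,291.220632
Total = $16,959.86142

$16,959.86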